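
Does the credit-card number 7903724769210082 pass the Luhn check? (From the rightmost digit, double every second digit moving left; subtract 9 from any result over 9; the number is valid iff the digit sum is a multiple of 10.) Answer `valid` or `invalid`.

invalid

From the right, keep odd positions and double even positions (subtract 9 from any doubled value over 9):
  doubled (positions 2,4,...): 7 0 4 3 8 5 0 5 → sum 32
  kept (positions 1,3,...): 2 0 1 9 7 2 3 9 → sum 33
Total = 65.
65 mod 10 = 5, so the number is invalid.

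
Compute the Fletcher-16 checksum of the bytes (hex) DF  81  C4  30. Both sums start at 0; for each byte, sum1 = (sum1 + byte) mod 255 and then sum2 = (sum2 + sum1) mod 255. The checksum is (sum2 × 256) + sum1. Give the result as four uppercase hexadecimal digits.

BD56

Running sums (mod 255):
  after byte 0 (DF): sum1=223, sum2=223
  after byte 1 (81): sum1=97, sum2=65
  after byte 2 (C4): sum1=38, sum2=103
  after byte 3 (30): sum1=86, sum2=189
Checksum = sum2·256 + sum1 = 189·256 + 86 = 48470 = 0xBD56.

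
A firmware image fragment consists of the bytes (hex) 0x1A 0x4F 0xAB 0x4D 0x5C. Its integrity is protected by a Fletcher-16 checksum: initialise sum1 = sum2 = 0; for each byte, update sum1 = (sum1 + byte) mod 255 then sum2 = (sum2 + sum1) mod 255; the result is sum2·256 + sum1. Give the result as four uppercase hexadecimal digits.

Running sums (mod 255):
  after byte 0 (0x1A): sum1=26, sum2=26
  after byte 1 (0x4F): sum1=105, sum2=131
  after byte 2 (0xAB): sum1=21, sum2=152
  after byte 3 (0x4D): sum1=98, sum2=250
  after byte 4 (0x5C): sum1=190, sum2=185
Checksum = sum2·256 + sum1 = 185·256 + 190 = 47550 = 0xB9BE.

B9BE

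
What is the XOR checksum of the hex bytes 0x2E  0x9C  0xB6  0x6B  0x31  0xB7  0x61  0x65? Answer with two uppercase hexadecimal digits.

ED

XOR the bytes together:
  start with 0x2E
  0x2E ⊕ 0x9C = 0xB2
  0xB2 ⊕ 0xB6 = 0x04
  0x04 ⊕ 0x6B = 0x6F
  0x6F ⊕ 0x31 = 0x5E
  0x5E ⊕ 0xB7 = 0xE9
  0xE9 ⊕ 0x61 = 0x88
  0x88 ⊕ 0x65 = 0xED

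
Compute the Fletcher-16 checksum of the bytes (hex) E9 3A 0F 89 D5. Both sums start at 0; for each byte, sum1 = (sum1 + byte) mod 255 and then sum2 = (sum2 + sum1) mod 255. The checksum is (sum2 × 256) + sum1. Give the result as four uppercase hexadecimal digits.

Running sums (mod 255):
  after byte 0 (E9): sum1=233, sum2=233
  after byte 1 (3A): sum1=36, sum2=14
  after byte 2 (0F): sum1=51, sum2=65
  after byte 3 (89): sum1=188, sum2=253
  after byte 4 (D5): sum1=146, sum2=144
Checksum = sum2·256 + sum1 = 144·256 + 146 = 37010 = 0x9092.

9092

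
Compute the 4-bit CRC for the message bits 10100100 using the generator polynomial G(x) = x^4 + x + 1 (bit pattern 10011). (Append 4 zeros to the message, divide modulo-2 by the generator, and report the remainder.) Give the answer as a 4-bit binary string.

Append 4 zeros: 101001000000. Divide by 10011 (XOR where the leading bit is 1):
  pos 0: 10100 XOR 10011 = 00111
  pos 2: 11110 XOR 10011 = 01101
  pos 3: 11010 XOR 10011 = 01001
  pos 4: 10010 XOR 10011 = 00001
Remainder (last 4 bits) = 1000. This is the CRC / FCS.

1000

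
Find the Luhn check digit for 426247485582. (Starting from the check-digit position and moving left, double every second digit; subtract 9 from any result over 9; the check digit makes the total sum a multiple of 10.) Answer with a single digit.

4

Partial digits right→left: 2 8 5 5 8 4 7 4 2 6 2 4
Double every second digit counting from the check-digit position (so the 1st, 3rd, 5th, ... of the partial from the right).
  doubled (with −9 where >9): 4 1 7 5 4 4 → sum 25
  kept as-is: 8 5 4 4 6 4 → sum 31
Total = 25 + 31 = 56.
Check digit = (10 − (56 mod 10)) mod 10 = 4.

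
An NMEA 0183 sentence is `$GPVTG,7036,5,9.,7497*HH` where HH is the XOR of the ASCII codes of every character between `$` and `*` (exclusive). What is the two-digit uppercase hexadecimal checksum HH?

7F

XOR the ASCII codes of the payload characters:
  'G' = 0x47 → acc = 0x47
  'P' = 0x50 → acc = 0x17
  'V' = 0x56 → acc = 0x41
  'T' = 0x54 → acc = 0x15
  'G' = 0x47 → acc = 0x52
  ',' = 0x2C → acc = 0x7E
  '7' = 0x37 → acc = 0x49
  '0' = 0x30 → acc = 0x79
  '3' = 0x33 → acc = 0x4A
  '6' = 0x36 → acc = 0x7C
  ',' = 0x2C → acc = 0x50
  '5' = 0x35 → acc = 0x65
  ',' = 0x2C → acc = 0x49
  '9' = 0x39 → acc = 0x70
  '.' = 0x2E → acc = 0x5E
  ',' = 0x2C → acc = 0x72
  '7' = 0x37 → acc = 0x45
  '4' = 0x34 → acc = 0x71
  '9' = 0x39 → acc = 0x48
  '7' = 0x37 → acc = 0x7F
Checksum = 0x7F.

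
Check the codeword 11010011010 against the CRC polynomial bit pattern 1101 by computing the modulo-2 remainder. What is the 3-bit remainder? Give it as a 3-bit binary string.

000

Modulo-2 division of 11010011010 by 1101:
  pos 0: 1101 XOR 1101 = 0000
  pos 6: 1101 XOR 1101 = 0000
Remainder = 000 (zero — the frame passes the CRC check).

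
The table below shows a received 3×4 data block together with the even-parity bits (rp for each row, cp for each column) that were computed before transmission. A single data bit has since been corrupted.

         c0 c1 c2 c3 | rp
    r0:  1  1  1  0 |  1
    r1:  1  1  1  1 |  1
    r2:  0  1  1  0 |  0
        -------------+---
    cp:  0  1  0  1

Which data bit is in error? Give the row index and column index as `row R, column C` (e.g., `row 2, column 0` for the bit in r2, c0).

Recompute each row's even parity and compare to rp:
  r0: data parity 1, sent rp 1 → ok
  r1: data parity 0, sent rp 1 → mismatch
  r2: data parity 0, sent rp 0 → ok
Recompute each column's even parity and compare to cp:
  c0: data parity 0, sent cp 0 → ok
  c1: data parity 1, sent cp 1 → ok
  c2: data parity 1, sent cp 0 → mismatch
  c3: data parity 1, sent cp 1 → ok
Exactly one row (r1) and one column (c2) fail → the flipped bit is at their intersection.

row 1, column 2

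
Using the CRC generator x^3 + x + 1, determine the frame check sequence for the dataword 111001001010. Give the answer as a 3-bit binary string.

100

Append 3 zeros: 111001001010000. Divide by 1011 (XOR where the leading bit is 1):
  pos 0: 1110 XOR 1011 = 0101
  pos 1: 1010 XOR 1011 = 0001
  pos 4: 1100 XOR 1011 = 0111
  pos 5: 1111 XOR 1011 = 0100
  pos 6: 1000 XOR 1011 = 0011
  pos 8: 1110 XOR 1011 = 0101
  pos 9: 1010 XOR 1011 = 0001
Remainder (last 3 bits) = 100. This is the CRC / FCS.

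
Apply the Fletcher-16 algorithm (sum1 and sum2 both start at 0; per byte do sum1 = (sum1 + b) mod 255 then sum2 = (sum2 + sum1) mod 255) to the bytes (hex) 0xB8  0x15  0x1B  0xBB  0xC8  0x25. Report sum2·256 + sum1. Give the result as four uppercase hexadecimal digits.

Running sums (mod 255):
  after byte 0 (0xB8): sum1=184, sum2=184
  after byte 1 (0x15): sum1=205, sum2=134
  after byte 2 (0x1B): sum1=232, sum2=111
  after byte 3 (0xBB): sum1=164, sum2=20
  after byte 4 (0xC8): sum1=109, sum2=129
  after byte 5 (0x25): sum1=146, sum2=20
Checksum = sum2·256 + sum1 = 20·256 + 146 = 5266 = 0x1492.

1492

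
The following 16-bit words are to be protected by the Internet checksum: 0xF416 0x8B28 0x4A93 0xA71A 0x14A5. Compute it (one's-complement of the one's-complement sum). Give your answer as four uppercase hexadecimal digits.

One's-complement addition (fold any carry out of bit 15 back into bit 0):
  0xF416 + 0x8B28 = 0x17F3E → wrap carry → 0x7F3F
  0x7F3F + 0x4A93 = 0x0C9D2
  0xC9D2 + 0xA71A = 0x170EC → wrap carry → 0x70ED
  0x70ED + 0x14A5 = 0x08592
One's-complement sum = 0x8592.
Checksum = ~0x8592 & 0xFFFF = 0x7A6D.

7A6D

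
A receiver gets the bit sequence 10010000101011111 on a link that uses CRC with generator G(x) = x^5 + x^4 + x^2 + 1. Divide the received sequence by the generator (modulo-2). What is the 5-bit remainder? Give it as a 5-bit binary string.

Modulo-2 division of 10010000101011111 by 110101:
  pos 0: 100100 XOR 110101 = 010001
  pos 1: 100010 XOR 110101 = 010111
  pos 2: 101110 XOR 110101 = 011011
  pos 3: 110111 XOR 110101 = 000010
  pos 7: 100101 XOR 110101 = 010000
  pos 8: 100001 XOR 110101 = 010100
  pos 9: 101001 XOR 110101 = 011100
  pos 10: 111001 XOR 110101 = 001100
Remainder = 11001 (nonzero — an error is detected).

11001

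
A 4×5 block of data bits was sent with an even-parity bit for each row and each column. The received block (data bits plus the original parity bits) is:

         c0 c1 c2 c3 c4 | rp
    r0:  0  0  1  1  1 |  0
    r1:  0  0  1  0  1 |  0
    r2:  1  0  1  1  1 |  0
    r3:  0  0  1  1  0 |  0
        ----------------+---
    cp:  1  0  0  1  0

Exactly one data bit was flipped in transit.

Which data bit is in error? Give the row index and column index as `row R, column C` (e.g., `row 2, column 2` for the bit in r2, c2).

row 0, column 4

Recompute each row's even parity and compare to rp:
  r0: data parity 1, sent rp 0 → mismatch
  r1: data parity 0, sent rp 0 → ok
  r2: data parity 0, sent rp 0 → ok
  r3: data parity 0, sent rp 0 → ok
Recompute each column's even parity and compare to cp:
  c0: data parity 1, sent cp 1 → ok
  c1: data parity 0, sent cp 0 → ok
  c2: data parity 0, sent cp 0 → ok
  c3: data parity 1, sent cp 1 → ok
  c4: data parity 1, sent cp 0 → mismatch
Exactly one row (r0) and one column (c4) fail → the flipped bit is at their intersection.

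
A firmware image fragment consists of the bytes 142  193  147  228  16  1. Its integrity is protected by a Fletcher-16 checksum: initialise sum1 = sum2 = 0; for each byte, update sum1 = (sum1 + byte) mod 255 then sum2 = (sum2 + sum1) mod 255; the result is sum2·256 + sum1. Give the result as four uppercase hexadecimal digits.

3ED9

Running sums (mod 255):
  after byte 0 (142): sum1=142, sum2=142
  after byte 1 (193): sum1=80, sum2=222
  after byte 2 (147): sum1=227, sum2=194
  after byte 3 (228): sum1=200, sum2=139
  after byte 4 (16): sum1=216, sum2=100
  after byte 5 (1): sum1=217, sum2=62
Checksum = sum2·256 + sum1 = 62·256 + 217 = 16089 = 0x3ED9.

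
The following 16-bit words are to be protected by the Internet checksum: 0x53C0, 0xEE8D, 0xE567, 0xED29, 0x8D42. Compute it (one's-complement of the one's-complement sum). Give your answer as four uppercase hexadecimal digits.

5DDD

One's-complement addition (fold any carry out of bit 15 back into bit 0):
  0x53C0 + 0xEE8D = 0x1424D → wrap carry → 0x424E
  0x424E + 0xE567 = 0x127B5 → wrap carry → 0x27B6
  0x27B6 + 0xED29 = 0x114DF → wrap carry → 0x14E0
  0x14E0 + 0x8D42 = 0x0A222
One's-complement sum = 0xA222.
Checksum = ~0xA222 & 0xFFFF = 0x5DDD.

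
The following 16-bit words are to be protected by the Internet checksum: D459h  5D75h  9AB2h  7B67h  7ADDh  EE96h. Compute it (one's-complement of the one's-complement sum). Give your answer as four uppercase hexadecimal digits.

4EA2

One's-complement addition (fold any carry out of bit 15 back into bit 0):
  0xD459 + 0x5D75 = 0x131CE → wrap carry → 0x31CF
  0x31CF + 0x9AB2 = 0x0CC81
  0xCC81 + 0x7B67 = 0x147E8 → wrap carry → 0x47E9
  0x47E9 + 0x7ADD = 0x0C2C6
  0xC2C6 + 0xEE96 = 0x1B15C → wrap carry → 0xB15D
One's-complement sum = 0xB15D.
Checksum = ~0xB15D & 0xFFFF = 0x4EA2.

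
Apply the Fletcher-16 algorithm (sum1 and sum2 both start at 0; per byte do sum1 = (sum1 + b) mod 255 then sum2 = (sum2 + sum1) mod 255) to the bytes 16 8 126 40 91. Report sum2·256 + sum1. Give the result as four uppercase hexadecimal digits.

Running sums (mod 255):
  after byte 0 (16): sum1=16, sum2=16
  after byte 1 (8): sum1=24, sum2=40
  after byte 2 (126): sum1=150, sum2=190
  after byte 3 (40): sum1=190, sum2=125
  after byte 4 (91): sum1=26, sum2=151
Checksum = sum2·256 + sum1 = 151·256 + 26 = 38682 = 0x971A.

971A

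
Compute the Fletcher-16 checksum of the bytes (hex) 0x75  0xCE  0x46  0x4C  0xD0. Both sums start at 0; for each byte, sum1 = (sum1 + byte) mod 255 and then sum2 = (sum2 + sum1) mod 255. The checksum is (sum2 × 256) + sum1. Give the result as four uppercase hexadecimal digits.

Running sums (mod 255):
  after byte 0 (0x75): sum1=117, sum2=117
  after byte 1 (0xCE): sum1=68, sum2=185
  after byte 2 (0x46): sum1=138, sum2=68
  after byte 3 (0x4C): sum1=214, sum2=27
  after byte 4 (0xD0): sum1=167, sum2=194
Checksum = sum2·256 + sum1 = 194·256 + 167 = 49831 = 0xC2A7.

C2A7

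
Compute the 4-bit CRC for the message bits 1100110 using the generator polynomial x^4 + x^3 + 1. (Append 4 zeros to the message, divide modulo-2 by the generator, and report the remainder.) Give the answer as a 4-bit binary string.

Append 4 zeros: 11001100000. Divide by 11001 (XOR where the leading bit is 1):
  pos 0: 11001 XOR 11001 = 00000
  pos 5: 10000 XOR 11001 = 01001
  pos 6: 10010 XOR 11001 = 01011
Remainder (last 4 bits) = 1011. This is the CRC / FCS.

1011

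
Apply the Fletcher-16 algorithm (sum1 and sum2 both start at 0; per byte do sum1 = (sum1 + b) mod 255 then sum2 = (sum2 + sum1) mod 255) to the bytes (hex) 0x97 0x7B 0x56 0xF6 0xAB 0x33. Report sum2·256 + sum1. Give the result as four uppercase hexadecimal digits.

Running sums (mod 255):
  after byte 0 (0x97): sum1=151, sum2=151
  after byte 1 (0x7B): sum1=19, sum2=170
  after byte 2 (0x56): sum1=105, sum2=20
  after byte 3 (0xF6): sum1=96, sum2=116
  after byte 4 (0xAB): sum1=12, sum2=128
  after byte 5 (0x33): sum1=63, sum2=191
Checksum = sum2·256 + sum1 = 191·256 + 63 = 48959 = 0xBF3F.

BF3F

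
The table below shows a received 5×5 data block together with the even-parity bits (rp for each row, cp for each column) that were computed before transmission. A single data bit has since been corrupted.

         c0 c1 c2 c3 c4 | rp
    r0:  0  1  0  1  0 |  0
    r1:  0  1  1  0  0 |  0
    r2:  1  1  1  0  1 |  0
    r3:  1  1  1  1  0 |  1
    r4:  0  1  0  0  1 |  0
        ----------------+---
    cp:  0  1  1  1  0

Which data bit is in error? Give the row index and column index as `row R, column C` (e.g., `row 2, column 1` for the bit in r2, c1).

Recompute each row's even parity and compare to rp:
  r0: data parity 0, sent rp 0 → ok
  r1: data parity 0, sent rp 0 → ok
  r2: data parity 0, sent rp 0 → ok
  r3: data parity 0, sent rp 1 → mismatch
  r4: data parity 0, sent rp 0 → ok
Recompute each column's even parity and compare to cp:
  c0: data parity 0, sent cp 0 → ok
  c1: data parity 1, sent cp 1 → ok
  c2: data parity 1, sent cp 1 → ok
  c3: data parity 0, sent cp 1 → mismatch
  c4: data parity 0, sent cp 0 → ok
Exactly one row (r3) and one column (c3) fail → the flipped bit is at their intersection.

row 3, column 3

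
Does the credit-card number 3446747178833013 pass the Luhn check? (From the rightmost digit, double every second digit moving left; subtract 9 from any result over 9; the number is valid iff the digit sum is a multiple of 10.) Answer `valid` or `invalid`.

invalid

From the right, keep odd positions and double even positions (subtract 9 from any doubled value over 9):
  doubled (positions 2,4,...): 2 6 7 5 5 5 8 6 → sum 44
  kept (positions 1,3,...): 3 0 3 8 1 4 6 4 → sum 29
Total = 73.
73 mod 10 = 3, so the number is invalid.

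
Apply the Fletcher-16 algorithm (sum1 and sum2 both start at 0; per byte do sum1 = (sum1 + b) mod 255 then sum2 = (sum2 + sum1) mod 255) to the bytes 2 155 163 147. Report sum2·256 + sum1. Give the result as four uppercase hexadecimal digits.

B5D4

Running sums (mod 255):
  after byte 0 (2): sum1=2, sum2=2
  after byte 1 (155): sum1=157, sum2=159
  after byte 2 (163): sum1=65, sum2=224
  after byte 3 (147): sum1=212, sum2=181
Checksum = sum2·256 + sum1 = 181·256 + 212 = 46548 = 0xB5D4.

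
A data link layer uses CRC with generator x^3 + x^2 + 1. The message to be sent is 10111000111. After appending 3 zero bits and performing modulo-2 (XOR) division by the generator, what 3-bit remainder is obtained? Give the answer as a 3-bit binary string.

Append 3 zeros: 10111000111000. Divide by 1101 (XOR where the leading bit is 1):
  pos 0: 1011 XOR 1101 = 0110
  pos 1: 1101 XOR 1101 = 0000
  pos 8: 1110 XOR 1101 = 0011
  pos 10: 1100 XOR 1101 = 0001
Remainder (last 3 bits) = 001. This is the CRC / FCS.

001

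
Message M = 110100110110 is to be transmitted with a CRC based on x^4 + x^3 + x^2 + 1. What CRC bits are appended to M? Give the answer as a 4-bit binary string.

Append 4 zeros: 1101001101100000. Divide by 11101 (XOR where the leading bit is 1):
  pos 0: 11010 XOR 11101 = 00111
  pos 2: 11101 XOR 11101 = 00000
  pos 7: 10110 XOR 11101 = 01011
  pos 8: 10110 XOR 11101 = 01011
  pos 9: 10110 XOR 11101 = 01011
  pos 10: 10110 XOR 11101 = 01011
  pos 11: 10110 XOR 11101 = 01011
Remainder (last 4 bits) = 1011. This is the CRC / FCS.

1011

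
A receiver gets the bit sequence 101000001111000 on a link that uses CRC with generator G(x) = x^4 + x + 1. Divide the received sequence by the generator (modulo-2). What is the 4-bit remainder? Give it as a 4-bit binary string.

Modulo-2 division of 101000001111000 by 10011:
  pos 0: 10100 XOR 10011 = 00111
  pos 2: 11100 XOR 10011 = 01111
  pos 3: 11110 XOR 10011 = 01101
  pos 4: 11011 XOR 10011 = 01000
  pos 5: 10001 XOR 10011 = 00010
  pos 8: 10110 XOR 10011 = 00101
  pos 10: 10100 XOR 10011 = 00111
Remainder = 0111 (nonzero — an error is detected).

0111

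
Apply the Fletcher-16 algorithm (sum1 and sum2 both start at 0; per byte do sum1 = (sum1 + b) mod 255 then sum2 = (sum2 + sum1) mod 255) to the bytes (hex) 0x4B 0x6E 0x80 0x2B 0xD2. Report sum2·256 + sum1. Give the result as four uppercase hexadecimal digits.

DC38

Running sums (mod 255):
  after byte 0 (0x4B): sum1=75, sum2=75
  after byte 1 (0x6E): sum1=185, sum2=5
  after byte 2 (0x80): sum1=58, sum2=63
  after byte 3 (0x2B): sum1=101, sum2=164
  after byte 4 (0xD2): sum1=56, sum2=220
Checksum = sum2·256 + sum1 = 220·256 + 56 = 56376 = 0xDC38.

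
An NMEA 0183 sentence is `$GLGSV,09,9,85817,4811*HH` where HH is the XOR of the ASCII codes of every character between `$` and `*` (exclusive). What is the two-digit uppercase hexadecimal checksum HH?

XOR the ASCII codes of the payload characters:
  'G' = 0x47 → acc = 0x47
  'L' = 0x4C → acc = 0x0B
  'G' = 0x47 → acc = 0x4C
  'S' = 0x53 → acc = 0x1F
  'V' = 0x56 → acc = 0x49
  ',' = 0x2C → acc = 0x65
  '0' = 0x30 → acc = 0x55
  '9' = 0x39 → acc = 0x6C
  ',' = 0x2C → acc = 0x40
  '9' = 0x39 → acc = 0x79
  ',' = 0x2C → acc = 0x55
  '8' = 0x38 → acc = 0x6D
  '5' = 0x35 → acc = 0x58
  '8' = 0x38 → acc = 0x60
  '1' = 0x31 → acc = 0x51
  '7' = 0x37 → acc = 0x66
  ',' = 0x2C → acc = 0x4A
  '4' = 0x34 → acc = 0x7E
  '8' = 0x38 → acc = 0x46
  '1' = 0x31 → acc = 0x77
  '1' = 0x31 → acc = 0x46
Checksum = 0x46.

46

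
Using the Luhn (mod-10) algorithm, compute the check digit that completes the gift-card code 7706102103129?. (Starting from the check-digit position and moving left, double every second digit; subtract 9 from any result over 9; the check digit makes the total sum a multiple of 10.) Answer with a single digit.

Partial digits right→left: 9 2 1 3 0 1 2 0 1 6 0 7 7
Double every second digit counting from the check-digit position (so the 1st, 3rd, 5th, ... of the partial from the right).
  doubled (with −9 where >9): 9 2 0 4 2 0 5 → sum 22
  kept as-is: 2 3 1 0 6 7 → sum 19
Total = 22 + 19 = 41.
Check digit = (10 − (41 mod 10)) mod 10 = 9.

9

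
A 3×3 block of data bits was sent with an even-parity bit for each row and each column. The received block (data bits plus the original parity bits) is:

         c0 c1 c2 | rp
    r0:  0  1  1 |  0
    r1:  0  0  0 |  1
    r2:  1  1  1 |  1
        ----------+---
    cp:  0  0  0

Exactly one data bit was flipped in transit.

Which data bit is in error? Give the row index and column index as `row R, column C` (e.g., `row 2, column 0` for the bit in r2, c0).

row 1, column 0

Recompute each row's even parity and compare to rp:
  r0: data parity 0, sent rp 0 → ok
  r1: data parity 0, sent rp 1 → mismatch
  r2: data parity 1, sent rp 1 → ok
Recompute each column's even parity and compare to cp:
  c0: data parity 1, sent cp 0 → mismatch
  c1: data parity 0, sent cp 0 → ok
  c2: data parity 0, sent cp 0 → ok
Exactly one row (r1) and one column (c0) fail → the flipped bit is at their intersection.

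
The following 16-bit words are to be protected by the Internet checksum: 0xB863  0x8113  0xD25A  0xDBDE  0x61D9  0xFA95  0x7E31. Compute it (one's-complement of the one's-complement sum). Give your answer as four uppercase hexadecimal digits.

One's-complement addition (fold any carry out of bit 15 back into bit 0):
  0xB863 + 0x8113 = 0x13976 → wrap carry → 0x3977
  0x3977 + 0xD25A = 0x10BD1 → wrap carry → 0x0BD2
  0x0BD2 + 0xDBDE = 0x0E7B0
  0xE7B0 + 0x61D9 = 0x14989 → wrap carry → 0x498A
  0x498A + 0xFA95 = 0x1441F → wrap carry → 0x4420
  0x4420 + 0x7E31 = 0x0C251
One's-complement sum = 0xC251.
Checksum = ~0xC251 & 0xFFFF = 0x3DAE.

3DAE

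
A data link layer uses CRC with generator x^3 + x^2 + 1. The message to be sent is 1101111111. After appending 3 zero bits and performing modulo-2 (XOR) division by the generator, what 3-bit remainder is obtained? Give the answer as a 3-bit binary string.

Append 3 zeros: 1101111111000. Divide by 1101 (XOR where the leading bit is 1):
  pos 0: 1101 XOR 1101 = 0000
  pos 4: 1111 XOR 1101 = 0010
  pos 6: 1011 XOR 1101 = 0110
  pos 7: 1100 XOR 1101 = 0001
Remainder (last 3 bits) = 100. This is the CRC / FCS.

100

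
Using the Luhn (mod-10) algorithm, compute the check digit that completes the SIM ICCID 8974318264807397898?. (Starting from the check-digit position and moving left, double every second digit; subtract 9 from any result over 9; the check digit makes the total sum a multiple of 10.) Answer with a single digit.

8

Partial digits right→left: 8 9 8 7 9 3 7 0 8 4 6 2 8 1 3 4 7 9 8
Double every second digit counting from the check-digit position (so the 1st, 3rd, 5th, ... of the partial from the right).
  doubled (with −9 where >9): 7 7 9 5 7 3 7 6 5 7 → sum 63
  kept as-is: 9 7 3 0 4 2 1 4 9 → sum 39
Total = 63 + 39 = 102.
Check digit = (10 − (102 mod 10)) mod 10 = 8.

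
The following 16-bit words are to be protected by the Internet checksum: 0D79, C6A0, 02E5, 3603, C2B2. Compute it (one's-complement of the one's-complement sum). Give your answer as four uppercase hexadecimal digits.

304B

One's-complement addition (fold any carry out of bit 15 back into bit 0):
  0x0D79 + 0xC6A0 = 0x0D419
  0xD419 + 0x02E5 = 0x0D6FE
  0xD6FE + 0x3603 = 0x10D01 → wrap carry → 0x0D02
  0x0D02 + 0xC2B2 = 0x0CFB4
One's-complement sum = 0xCFB4.
Checksum = ~0xCFB4 & 0xFFFF = 0x304B.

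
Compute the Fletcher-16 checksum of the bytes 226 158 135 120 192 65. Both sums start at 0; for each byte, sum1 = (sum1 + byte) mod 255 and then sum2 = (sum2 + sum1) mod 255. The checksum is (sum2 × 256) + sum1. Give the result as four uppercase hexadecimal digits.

Running sums (mod 255):
  after byte 0 (226): sum1=226, sum2=226
  after byte 1 (158): sum1=129, sum2=100
  after byte 2 (135): sum1=9, sum2=109
  after byte 3 (120): sum1=129, sum2=238
  after byte 4 (192): sum1=66, sum2=49
  after byte 5 (65): sum1=131, sum2=180
Checksum = sum2·256 + sum1 = 180·256 + 131 = 46211 = 0xB483.

B483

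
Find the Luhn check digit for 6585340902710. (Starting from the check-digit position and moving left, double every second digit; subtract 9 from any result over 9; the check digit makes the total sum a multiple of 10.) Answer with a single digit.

3

Partial digits right→left: 0 1 7 2 0 9 0 4 3 5 8 5 6
Double every second digit counting from the check-digit position (so the 1st, 3rd, 5th, ... of the partial from the right).
  doubled (with −9 where >9): 0 5 0 0 6 7 3 → sum 21
  kept as-is: 1 2 9 4 5 5 → sum 26
Total = 21 + 26 = 47.
Check digit = (10 − (47 mod 10)) mod 10 = 3.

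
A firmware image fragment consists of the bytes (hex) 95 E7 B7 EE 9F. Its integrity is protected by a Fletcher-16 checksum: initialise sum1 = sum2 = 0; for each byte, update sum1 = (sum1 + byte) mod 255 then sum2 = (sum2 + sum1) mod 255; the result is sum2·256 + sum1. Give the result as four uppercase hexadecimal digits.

30C3

Running sums (mod 255):
  after byte 0 (95): sum1=149, sum2=149
  after byte 1 (E7): sum1=125, sum2=19
  after byte 2 (B7): sum1=53, sum2=72
  after byte 3 (EE): sum1=36, sum2=108
  after byte 4 (9F): sum1=195, sum2=48
Checksum = sum2·256 + sum1 = 48·256 + 195 = 12483 = 0x30C3.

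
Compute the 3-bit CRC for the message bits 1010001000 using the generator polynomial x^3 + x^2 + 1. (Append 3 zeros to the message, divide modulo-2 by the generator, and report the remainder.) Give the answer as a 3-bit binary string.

000

Append 3 zeros: 1010001000000. Divide by 1101 (XOR where the leading bit is 1):
  pos 0: 1010 XOR 1101 = 0111
  pos 1: 1110 XOR 1101 = 0011
  pos 3: 1101 XOR 1101 = 0000
Remainder (last 3 bits) = 000. This is the CRC / FCS.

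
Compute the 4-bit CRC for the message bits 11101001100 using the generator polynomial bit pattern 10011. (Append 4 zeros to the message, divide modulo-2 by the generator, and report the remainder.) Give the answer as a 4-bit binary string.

Append 4 zeros: 111010011000000. Divide by 10011 (XOR where the leading bit is 1):
  pos 0: 11101 XOR 10011 = 01110
  pos 1: 11100 XOR 10011 = 01111
  pos 2: 11110 XOR 10011 = 01101
  pos 3: 11011 XOR 10011 = 01000
  pos 4: 10001 XOR 10011 = 00010
  pos 7: 10000 XOR 10011 = 00011
  pos 10: 11000 XOR 10011 = 01011
Remainder (last 4 bits) = 1011. This is the CRC / FCS.

1011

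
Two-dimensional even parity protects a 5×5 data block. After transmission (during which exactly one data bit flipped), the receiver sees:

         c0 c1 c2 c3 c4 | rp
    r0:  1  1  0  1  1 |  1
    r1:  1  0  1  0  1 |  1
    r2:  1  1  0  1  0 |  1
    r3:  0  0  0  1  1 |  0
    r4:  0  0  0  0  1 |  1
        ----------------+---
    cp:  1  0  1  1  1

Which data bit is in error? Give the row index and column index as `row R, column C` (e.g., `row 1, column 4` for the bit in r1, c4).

row 0, column 4

Recompute each row's even parity and compare to rp:
  r0: data parity 0, sent rp 1 → mismatch
  r1: data parity 1, sent rp 1 → ok
  r2: data parity 1, sent rp 1 → ok
  r3: data parity 0, sent rp 0 → ok
  r4: data parity 1, sent rp 1 → ok
Recompute each column's even parity and compare to cp:
  c0: data parity 1, sent cp 1 → ok
  c1: data parity 0, sent cp 0 → ok
  c2: data parity 1, sent cp 1 → ok
  c3: data parity 1, sent cp 1 → ok
  c4: data parity 0, sent cp 1 → mismatch
Exactly one row (r0) and one column (c4) fail → the flipped bit is at their intersection.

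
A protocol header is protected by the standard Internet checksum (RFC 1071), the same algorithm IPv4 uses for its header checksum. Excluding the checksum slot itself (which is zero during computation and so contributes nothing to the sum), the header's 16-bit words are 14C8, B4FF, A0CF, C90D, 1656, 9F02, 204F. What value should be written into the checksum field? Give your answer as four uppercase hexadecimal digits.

One's-complement addition (fold any carry out of bit 15 back into bit 0):
  0x14C8 + 0xB4FF = 0x0C9C7
  0xC9C7 + 0xA0CF = 0x16A96 → wrap carry → 0x6A97
  0x6A97 + 0xC90D = 0x133A4 → wrap carry → 0x33A5
  0x33A5 + 0x1656 = 0x049FB
  0x49FB + 0x9F02 = 0x0E8FD
  0xE8FD + 0x204F = 0x1094C → wrap carry → 0x094D
One's-complement sum = 0x094D.
Checksum = ~0x094D & 0xFFFF = 0xF6B2.

F6B2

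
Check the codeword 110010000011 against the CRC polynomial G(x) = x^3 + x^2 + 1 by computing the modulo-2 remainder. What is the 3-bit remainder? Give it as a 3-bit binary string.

000

Modulo-2 division of 110010000011 by 1101:
  pos 0: 1100 XOR 1101 = 0001
  pos 3: 1100 XOR 1101 = 0001
  pos 6: 1000 XOR 1101 = 0101
  pos 7: 1011 XOR 1101 = 0110
  pos 8: 1101 XOR 1101 = 0000
Remainder = 000 (zero — the frame passes the CRC check).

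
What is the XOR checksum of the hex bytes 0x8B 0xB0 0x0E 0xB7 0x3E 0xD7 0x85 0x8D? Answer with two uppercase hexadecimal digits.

63

XOR the bytes together:
  start with 0x8B
  0x8B ⊕ 0xB0 = 0x3B
  0x3B ⊕ 0x0E = 0x35
  0x35 ⊕ 0xB7 = 0x82
  0x82 ⊕ 0x3E = 0xBC
  0xBC ⊕ 0xD7 = 0x6B
  0x6B ⊕ 0x85 = 0xEE
  0xEE ⊕ 0x8D = 0x63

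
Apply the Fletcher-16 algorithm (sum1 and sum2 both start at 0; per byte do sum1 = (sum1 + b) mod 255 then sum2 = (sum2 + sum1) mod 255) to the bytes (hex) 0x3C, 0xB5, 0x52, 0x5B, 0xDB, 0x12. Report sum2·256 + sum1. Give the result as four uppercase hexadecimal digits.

Running sums (mod 255):
  after byte 0 (0x3C): sum1=60, sum2=60
  after byte 1 (0xB5): sum1=241, sum2=46
  after byte 2 (0x52): sum1=68, sum2=114
  after byte 3 (0x5B): sum1=159, sum2=18
  after byte 4 (0xDB): sum1=123, sum2=141
  after byte 5 (0x12): sum1=141, sum2=27
Checksum = sum2·256 + sum1 = 27·256 + 141 = 7053 = 0x1B8D.

1B8D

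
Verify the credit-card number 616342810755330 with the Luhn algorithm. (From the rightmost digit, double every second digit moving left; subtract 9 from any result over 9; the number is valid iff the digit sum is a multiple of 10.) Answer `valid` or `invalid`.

invalid

From the right, keep odd positions and double even positions (subtract 9 from any doubled value over 9):
  doubled (positions 2,4,...): 6 1 5 2 4 6 2 → sum 26
  kept (positions 1,3,...): 0 3 5 0 8 4 6 6 → sum 32
Total = 58.
58 mod 10 = 8, so the number is invalid.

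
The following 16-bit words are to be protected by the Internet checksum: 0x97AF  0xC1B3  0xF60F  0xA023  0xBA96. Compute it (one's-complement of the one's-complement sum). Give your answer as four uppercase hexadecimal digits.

One's-complement addition (fold any carry out of bit 15 back into bit 0):
  0x97AF + 0xC1B3 = 0x15962 → wrap carry → 0x5963
  0x5963 + 0xF60F = 0x14F72 → wrap carry → 0x4F73
  0x4F73 + 0xA023 = 0x0EF96
  0xEF96 + 0xBA96 = 0x1AA2C → wrap carry → 0xAA2D
One's-complement sum = 0xAA2D.
Checksum = ~0xAA2D & 0xFFFF = 0x55D2.

55D2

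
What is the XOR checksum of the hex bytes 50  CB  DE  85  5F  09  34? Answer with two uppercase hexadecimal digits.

A2

XOR the bytes together:
  start with 0x50
  0x50 ⊕ 0xCB = 0x9B
  0x9B ⊕ 0xDE = 0x45
  0x45 ⊕ 0x85 = 0xC0
  0xC0 ⊕ 0x5F = 0x9F
  0x9F ⊕ 0x09 = 0x96
  0x96 ⊕ 0x34 = 0xA2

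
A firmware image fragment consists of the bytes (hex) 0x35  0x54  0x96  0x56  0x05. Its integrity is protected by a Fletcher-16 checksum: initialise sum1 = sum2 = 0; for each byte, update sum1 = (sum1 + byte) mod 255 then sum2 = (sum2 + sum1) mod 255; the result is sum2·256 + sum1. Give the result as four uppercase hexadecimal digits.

D07B

Running sums (mod 255):
  after byte 0 (0x35): sum1=53, sum2=53
  after byte 1 (0x54): sum1=137, sum2=190
  after byte 2 (0x96): sum1=32, sum2=222
  after byte 3 (0x56): sum1=118, sum2=85
  after byte 4 (0x05): sum1=123, sum2=208
Checksum = sum2·256 + sum1 = 208·256 + 123 = 53371 = 0xD07B.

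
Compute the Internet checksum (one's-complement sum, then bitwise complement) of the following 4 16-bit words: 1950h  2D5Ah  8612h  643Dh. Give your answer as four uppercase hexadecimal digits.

One's-complement addition (fold any carry out of bit 15 back into bit 0):
  0x1950 + 0x2D5A = 0x046AA
  0x46AA + 0x8612 = 0x0CCBC
  0xCCBC + 0x643D = 0x130F9 → wrap carry → 0x30FA
One's-complement sum = 0x30FA.
Checksum = ~0x30FA & 0xFFFF = 0xCF05.

CF05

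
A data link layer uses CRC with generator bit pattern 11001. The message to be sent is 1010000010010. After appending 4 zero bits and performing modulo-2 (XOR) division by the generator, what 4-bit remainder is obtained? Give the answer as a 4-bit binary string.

Append 4 zeros: 10100000100100000. Divide by 11001 (XOR where the leading bit is 1):
  pos 0: 10100 XOR 11001 = 01101
  pos 1: 11010 XOR 11001 = 00011
  pos 4: 11001 XOR 11001 = 00000
  pos 11: 10000 XOR 11001 = 01001
  pos 12: 10010 XOR 11001 = 01011
Remainder (last 4 bits) = 1011. This is the CRC / FCS.

1011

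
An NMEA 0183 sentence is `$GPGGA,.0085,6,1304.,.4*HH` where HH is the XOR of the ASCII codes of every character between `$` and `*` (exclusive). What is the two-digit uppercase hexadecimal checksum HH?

71

XOR the ASCII codes of the payload characters:
  'G' = 0x47 → acc = 0x47
  'P' = 0x50 → acc = 0x17
  'G' = 0x47 → acc = 0x50
  'G' = 0x47 → acc = 0x17
  'A' = 0x41 → acc = 0x56
  ',' = 0x2C → acc = 0x7A
  '.' = 0x2E → acc = 0x54
  '0' = 0x30 → acc = 0x64
  '0' = 0x30 → acc = 0x54
  '8' = 0x38 → acc = 0x6C
  '5' = 0x35 → acc = 0x59
  ',' = 0x2C → acc = 0x75
  '6' = 0x36 → acc = 0x43
  ',' = 0x2C → acc = 0x6F
  '1' = 0x31 → acc = 0x5E
  '3' = 0x33 → acc = 0x6D
  '0' = 0x30 → acc = 0x5D
  '4' = 0x34 → acc = 0x69
  '.' = 0x2E → acc = 0x47
  ',' = 0x2C → acc = 0x6B
  '.' = 0x2E → acc = 0x45
  '4' = 0x34 → acc = 0x71
Checksum = 0x71.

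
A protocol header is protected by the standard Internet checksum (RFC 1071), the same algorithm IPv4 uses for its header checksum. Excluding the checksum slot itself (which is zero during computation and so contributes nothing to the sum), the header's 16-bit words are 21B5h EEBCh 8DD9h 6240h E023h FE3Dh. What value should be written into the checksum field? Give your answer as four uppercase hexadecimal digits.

2112

One's-complement addition (fold any carry out of bit 15 back into bit 0):
  0x21B5 + 0xEEBC = 0x11071 → wrap carry → 0x1072
  0x1072 + 0x8DD9 = 0x09E4B
  0x9E4B + 0x6240 = 0x1008B → wrap carry → 0x008C
  0x008C + 0xE023 = 0x0E0AF
  0xE0AF + 0xFE3D = 0x1DEEC → wrap carry → 0xDEED
One's-complement sum = 0xDEED.
Checksum = ~0xDEED & 0xFFFF = 0x2112.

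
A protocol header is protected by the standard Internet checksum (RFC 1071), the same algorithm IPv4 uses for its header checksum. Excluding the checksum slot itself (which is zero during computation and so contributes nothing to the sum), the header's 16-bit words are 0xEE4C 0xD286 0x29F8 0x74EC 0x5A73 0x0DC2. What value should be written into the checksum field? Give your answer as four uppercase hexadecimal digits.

3812

One's-complement addition (fold any carry out of bit 15 back into bit 0):
  0xEE4C + 0xD286 = 0x1C0D2 → wrap carry → 0xC0D3
  0xC0D3 + 0x29F8 = 0x0EACB
  0xEACB + 0x74EC = 0x15FB7 → wrap carry → 0x5FB8
  0x5FB8 + 0x5A73 = 0x0BA2B
  0xBA2B + 0x0DC2 = 0x0C7ED
One's-complement sum = 0xC7ED.
Checksum = ~0xC7ED & 0xFFFF = 0x3812.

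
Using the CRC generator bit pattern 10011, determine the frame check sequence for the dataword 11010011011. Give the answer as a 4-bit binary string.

0001

Append 4 zeros: 110100110110000. Divide by 10011 (XOR where the leading bit is 1):
  pos 0: 11010 XOR 10011 = 01001
  pos 1: 10010 XOR 10011 = 00001
  pos 5: 11101 XOR 10011 = 01110
  pos 6: 11101 XOR 10011 = 01110
  pos 7: 11100 XOR 10011 = 01111
  pos 8: 11110 XOR 10011 = 01101
  pos 9: 11010 XOR 10011 = 01001
  pos 10: 10010 XOR 10011 = 00001
Remainder (last 4 bits) = 0001. This is the CRC / FCS.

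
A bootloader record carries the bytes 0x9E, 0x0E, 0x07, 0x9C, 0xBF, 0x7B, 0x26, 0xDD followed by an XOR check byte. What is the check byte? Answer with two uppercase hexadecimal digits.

34

XOR the bytes together:
  start with 0x9E
  0x9E ⊕ 0x0E = 0x90
  0x90 ⊕ 0x07 = 0x97
  0x97 ⊕ 0x9C = 0x0B
  0x0B ⊕ 0xBF = 0xB4
  0xB4 ⊕ 0x7B = 0xCF
  0xCF ⊕ 0x26 = 0xE9
  0xE9 ⊕ 0xDD = 0x34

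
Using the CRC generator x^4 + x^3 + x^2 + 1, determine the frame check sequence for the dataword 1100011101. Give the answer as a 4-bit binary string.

1001

Append 4 zeros: 11000111010000. Divide by 11101 (XOR where the leading bit is 1):
  pos 0: 11000 XOR 11101 = 00101
  pos 2: 10111 XOR 11101 = 01010
  pos 3: 10101 XOR 11101 = 01000
  pos 4: 10000 XOR 11101 = 01101
  pos 5: 11011 XOR 11101 = 00110
  pos 7: 11000 XOR 11101 = 00101
  pos 9: 10100 XOR 11101 = 01001
Remainder (last 4 bits) = 1001. This is the CRC / FCS.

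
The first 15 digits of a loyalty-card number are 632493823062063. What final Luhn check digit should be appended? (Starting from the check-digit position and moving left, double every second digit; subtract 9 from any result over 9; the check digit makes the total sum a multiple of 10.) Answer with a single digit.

2

Partial digits right→left: 3 6 0 2 6 0 3 2 8 3 9 4 2 3 6
Double every second digit counting from the check-digit position (so the 1st, 3rd, 5th, ... of the partial from the right).
  doubled (with −9 where >9): 6 0 3 6 7 9 4 3 → sum 38
  kept as-is: 6 2 0 2 3 4 3 → sum 20
Total = 38 + 20 = 58.
Check digit = (10 − (58 mod 10)) mod 10 = 2.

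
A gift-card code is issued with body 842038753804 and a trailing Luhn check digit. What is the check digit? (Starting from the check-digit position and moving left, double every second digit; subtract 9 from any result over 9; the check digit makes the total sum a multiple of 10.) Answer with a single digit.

6

Partial digits right→left: 4 0 8 3 5 7 8 3 0 2 4 8
Double every second digit counting from the check-digit position (so the 1st, 3rd, 5th, ... of the partial from the right).
  doubled (with −9 where >9): 8 7 1 7 0 8 → sum 31
  kept as-is: 0 3 7 3 2 8 → sum 23
Total = 31 + 23 = 54.
Check digit = (10 − (54 mod 10)) mod 10 = 6.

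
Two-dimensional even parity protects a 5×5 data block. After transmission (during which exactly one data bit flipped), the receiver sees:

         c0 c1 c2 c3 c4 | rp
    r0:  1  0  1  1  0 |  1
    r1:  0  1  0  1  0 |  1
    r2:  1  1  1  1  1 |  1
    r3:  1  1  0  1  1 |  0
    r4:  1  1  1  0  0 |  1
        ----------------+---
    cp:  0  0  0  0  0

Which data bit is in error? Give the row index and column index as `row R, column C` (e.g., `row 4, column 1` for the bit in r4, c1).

Recompute each row's even parity and compare to rp:
  r0: data parity 1, sent rp 1 → ok
  r1: data parity 0, sent rp 1 → mismatch
  r2: data parity 1, sent rp 1 → ok
  r3: data parity 0, sent rp 0 → ok
  r4: data parity 1, sent rp 1 → ok
Recompute each column's even parity and compare to cp:
  c0: data parity 0, sent cp 0 → ok
  c1: data parity 0, sent cp 0 → ok
  c2: data parity 1, sent cp 0 → mismatch
  c3: data parity 0, sent cp 0 → ok
  c4: data parity 0, sent cp 0 → ok
Exactly one row (r1) and one column (c2) fail → the flipped bit is at their intersection.

row 1, column 2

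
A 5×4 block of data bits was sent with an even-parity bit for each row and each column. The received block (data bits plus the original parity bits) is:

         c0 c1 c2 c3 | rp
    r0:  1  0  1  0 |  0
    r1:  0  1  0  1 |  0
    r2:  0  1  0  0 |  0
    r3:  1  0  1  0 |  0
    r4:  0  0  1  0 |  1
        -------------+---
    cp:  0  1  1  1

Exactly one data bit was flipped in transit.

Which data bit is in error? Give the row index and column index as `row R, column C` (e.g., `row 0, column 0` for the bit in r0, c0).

row 2, column 1

Recompute each row's even parity and compare to rp:
  r0: data parity 0, sent rp 0 → ok
  r1: data parity 0, sent rp 0 → ok
  r2: data parity 1, sent rp 0 → mismatch
  r3: data parity 0, sent rp 0 → ok
  r4: data parity 1, sent rp 1 → ok
Recompute each column's even parity and compare to cp:
  c0: data parity 0, sent cp 0 → ok
  c1: data parity 0, sent cp 1 → mismatch
  c2: data parity 1, sent cp 1 → ok
  c3: data parity 1, sent cp 1 → ok
Exactly one row (r2) and one column (c1) fail → the flipped bit is at their intersection.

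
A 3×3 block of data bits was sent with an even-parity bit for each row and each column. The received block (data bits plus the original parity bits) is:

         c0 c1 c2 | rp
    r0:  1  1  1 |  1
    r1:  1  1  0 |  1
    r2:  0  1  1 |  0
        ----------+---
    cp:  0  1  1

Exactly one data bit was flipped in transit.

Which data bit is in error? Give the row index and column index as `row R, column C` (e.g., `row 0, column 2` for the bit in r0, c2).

Recompute each row's even parity and compare to rp:
  r0: data parity 1, sent rp 1 → ok
  r1: data parity 0, sent rp 1 → mismatch
  r2: data parity 0, sent rp 0 → ok
Recompute each column's even parity and compare to cp:
  c0: data parity 0, sent cp 0 → ok
  c1: data parity 1, sent cp 1 → ok
  c2: data parity 0, sent cp 1 → mismatch
Exactly one row (r1) and one column (c2) fail → the flipped bit is at their intersection.

row 1, column 2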